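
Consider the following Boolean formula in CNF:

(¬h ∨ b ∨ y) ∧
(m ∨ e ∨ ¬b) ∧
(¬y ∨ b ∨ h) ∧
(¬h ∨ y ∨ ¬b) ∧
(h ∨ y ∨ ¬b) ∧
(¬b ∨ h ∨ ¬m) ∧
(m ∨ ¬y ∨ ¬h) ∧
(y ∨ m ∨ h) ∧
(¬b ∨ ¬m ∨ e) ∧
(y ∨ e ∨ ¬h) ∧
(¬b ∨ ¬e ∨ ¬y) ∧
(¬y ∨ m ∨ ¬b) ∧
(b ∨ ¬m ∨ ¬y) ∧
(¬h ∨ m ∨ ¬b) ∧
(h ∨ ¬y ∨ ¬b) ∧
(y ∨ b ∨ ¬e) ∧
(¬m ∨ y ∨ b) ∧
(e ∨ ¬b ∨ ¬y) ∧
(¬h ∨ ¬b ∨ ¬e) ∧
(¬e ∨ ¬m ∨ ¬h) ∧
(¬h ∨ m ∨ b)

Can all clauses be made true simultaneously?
No

No, the formula is not satisfiable.

No assignment of truth values to the variables can make all 21 clauses true simultaneously.

The formula is UNSAT (unsatisfiable).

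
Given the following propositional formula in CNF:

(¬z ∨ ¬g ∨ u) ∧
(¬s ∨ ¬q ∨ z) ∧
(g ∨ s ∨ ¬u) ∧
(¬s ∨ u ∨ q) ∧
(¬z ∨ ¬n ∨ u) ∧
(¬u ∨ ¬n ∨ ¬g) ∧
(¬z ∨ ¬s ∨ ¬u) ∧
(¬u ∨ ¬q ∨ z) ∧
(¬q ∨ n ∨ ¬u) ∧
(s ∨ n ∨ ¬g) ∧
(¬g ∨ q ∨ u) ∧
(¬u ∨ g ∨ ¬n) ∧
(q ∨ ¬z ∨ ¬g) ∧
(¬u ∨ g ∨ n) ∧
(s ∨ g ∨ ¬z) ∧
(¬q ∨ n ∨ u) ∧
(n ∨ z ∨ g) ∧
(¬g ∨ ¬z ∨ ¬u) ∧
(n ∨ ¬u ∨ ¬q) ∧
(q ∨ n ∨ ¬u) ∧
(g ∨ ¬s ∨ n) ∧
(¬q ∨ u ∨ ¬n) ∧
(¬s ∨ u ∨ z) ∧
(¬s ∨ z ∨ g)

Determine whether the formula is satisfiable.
Yes

Yes, the formula is satisfiable.

One satisfying assignment is: q=False, g=False, u=False, s=False, n=True, z=False

Verification: With this assignment, all 24 clauses evaluate to true.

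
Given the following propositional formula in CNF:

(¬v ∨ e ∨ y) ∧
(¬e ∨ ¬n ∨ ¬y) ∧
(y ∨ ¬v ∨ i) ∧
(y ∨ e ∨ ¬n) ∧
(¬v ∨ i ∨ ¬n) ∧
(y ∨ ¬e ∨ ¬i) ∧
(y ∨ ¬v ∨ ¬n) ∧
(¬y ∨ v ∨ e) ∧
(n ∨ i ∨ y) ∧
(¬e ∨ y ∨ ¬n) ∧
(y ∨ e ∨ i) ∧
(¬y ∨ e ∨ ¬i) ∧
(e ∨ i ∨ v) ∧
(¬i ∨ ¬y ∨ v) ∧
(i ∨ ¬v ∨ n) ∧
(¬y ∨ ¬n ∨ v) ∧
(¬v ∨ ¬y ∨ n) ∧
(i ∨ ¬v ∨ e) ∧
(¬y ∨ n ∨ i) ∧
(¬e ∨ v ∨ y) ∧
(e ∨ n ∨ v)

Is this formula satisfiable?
No

No, the formula is not satisfiable.

No assignment of truth values to the variables can make all 21 clauses true simultaneously.

The formula is UNSAT (unsatisfiable).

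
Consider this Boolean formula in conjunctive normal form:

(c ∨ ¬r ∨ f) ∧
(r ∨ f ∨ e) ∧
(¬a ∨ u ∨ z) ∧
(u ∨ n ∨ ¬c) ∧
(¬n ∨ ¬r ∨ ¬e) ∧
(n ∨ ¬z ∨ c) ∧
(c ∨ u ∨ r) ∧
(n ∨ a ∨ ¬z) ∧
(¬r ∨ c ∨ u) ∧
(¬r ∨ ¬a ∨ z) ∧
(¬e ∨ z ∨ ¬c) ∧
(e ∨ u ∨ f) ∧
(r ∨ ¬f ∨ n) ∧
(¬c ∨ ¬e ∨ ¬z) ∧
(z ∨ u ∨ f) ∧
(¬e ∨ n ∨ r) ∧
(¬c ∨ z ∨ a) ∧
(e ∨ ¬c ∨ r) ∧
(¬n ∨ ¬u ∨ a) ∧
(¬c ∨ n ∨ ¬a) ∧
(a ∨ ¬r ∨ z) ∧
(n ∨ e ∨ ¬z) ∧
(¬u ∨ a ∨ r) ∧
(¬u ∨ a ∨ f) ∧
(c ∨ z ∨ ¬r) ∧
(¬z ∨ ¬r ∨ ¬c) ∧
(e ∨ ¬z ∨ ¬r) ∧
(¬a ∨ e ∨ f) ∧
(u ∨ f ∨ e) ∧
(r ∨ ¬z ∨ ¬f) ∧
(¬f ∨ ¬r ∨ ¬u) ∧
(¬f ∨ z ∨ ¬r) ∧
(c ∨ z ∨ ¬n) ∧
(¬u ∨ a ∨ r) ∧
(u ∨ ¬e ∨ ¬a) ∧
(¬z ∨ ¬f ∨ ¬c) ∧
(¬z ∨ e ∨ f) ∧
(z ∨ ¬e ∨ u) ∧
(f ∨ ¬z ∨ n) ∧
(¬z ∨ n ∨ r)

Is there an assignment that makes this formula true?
Yes

Yes, the formula is satisfiable.

One satisfying assignment is: r=False, f=False, u=True, z=True, n=True, a=True, e=True, c=False

Verification: With this assignment, all 40 clauses evaluate to true.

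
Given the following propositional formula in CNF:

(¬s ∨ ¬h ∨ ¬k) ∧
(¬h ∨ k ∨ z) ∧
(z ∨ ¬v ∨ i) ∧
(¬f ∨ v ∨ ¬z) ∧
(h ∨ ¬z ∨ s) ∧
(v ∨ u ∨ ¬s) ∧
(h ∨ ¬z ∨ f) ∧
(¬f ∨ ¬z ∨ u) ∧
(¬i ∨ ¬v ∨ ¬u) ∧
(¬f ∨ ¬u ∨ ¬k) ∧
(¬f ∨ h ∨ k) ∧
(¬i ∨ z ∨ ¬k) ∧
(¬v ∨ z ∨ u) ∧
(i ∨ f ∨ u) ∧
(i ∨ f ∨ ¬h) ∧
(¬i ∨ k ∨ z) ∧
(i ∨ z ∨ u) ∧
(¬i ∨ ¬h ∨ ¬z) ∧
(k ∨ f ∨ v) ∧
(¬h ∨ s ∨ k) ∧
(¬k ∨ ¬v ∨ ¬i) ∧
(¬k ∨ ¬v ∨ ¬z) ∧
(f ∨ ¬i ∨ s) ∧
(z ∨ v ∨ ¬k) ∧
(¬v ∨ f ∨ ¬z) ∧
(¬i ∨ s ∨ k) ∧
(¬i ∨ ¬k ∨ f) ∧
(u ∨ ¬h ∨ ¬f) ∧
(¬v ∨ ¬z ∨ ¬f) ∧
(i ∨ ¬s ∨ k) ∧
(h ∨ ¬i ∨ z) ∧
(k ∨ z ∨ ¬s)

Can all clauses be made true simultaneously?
No

No, the formula is not satisfiable.

No assignment of truth values to the variables can make all 32 clauses true simultaneously.

The formula is UNSAT (unsatisfiable).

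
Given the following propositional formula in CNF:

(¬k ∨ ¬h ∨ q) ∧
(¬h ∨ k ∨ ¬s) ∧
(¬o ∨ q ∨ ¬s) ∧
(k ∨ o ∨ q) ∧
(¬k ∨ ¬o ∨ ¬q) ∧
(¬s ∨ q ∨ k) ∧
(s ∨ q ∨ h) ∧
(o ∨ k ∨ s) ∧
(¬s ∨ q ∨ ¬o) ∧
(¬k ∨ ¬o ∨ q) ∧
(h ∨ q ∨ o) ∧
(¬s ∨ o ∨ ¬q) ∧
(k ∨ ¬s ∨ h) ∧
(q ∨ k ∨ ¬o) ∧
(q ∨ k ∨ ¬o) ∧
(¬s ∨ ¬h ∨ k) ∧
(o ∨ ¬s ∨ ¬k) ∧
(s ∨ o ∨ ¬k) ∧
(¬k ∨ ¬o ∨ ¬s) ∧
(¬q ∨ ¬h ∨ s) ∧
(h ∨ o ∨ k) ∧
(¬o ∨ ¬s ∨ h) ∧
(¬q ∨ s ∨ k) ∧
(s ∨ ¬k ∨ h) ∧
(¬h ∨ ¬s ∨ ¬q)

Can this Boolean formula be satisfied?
No

No, the formula is not satisfiable.

No assignment of truth values to the variables can make all 25 clauses true simultaneously.

The formula is UNSAT (unsatisfiable).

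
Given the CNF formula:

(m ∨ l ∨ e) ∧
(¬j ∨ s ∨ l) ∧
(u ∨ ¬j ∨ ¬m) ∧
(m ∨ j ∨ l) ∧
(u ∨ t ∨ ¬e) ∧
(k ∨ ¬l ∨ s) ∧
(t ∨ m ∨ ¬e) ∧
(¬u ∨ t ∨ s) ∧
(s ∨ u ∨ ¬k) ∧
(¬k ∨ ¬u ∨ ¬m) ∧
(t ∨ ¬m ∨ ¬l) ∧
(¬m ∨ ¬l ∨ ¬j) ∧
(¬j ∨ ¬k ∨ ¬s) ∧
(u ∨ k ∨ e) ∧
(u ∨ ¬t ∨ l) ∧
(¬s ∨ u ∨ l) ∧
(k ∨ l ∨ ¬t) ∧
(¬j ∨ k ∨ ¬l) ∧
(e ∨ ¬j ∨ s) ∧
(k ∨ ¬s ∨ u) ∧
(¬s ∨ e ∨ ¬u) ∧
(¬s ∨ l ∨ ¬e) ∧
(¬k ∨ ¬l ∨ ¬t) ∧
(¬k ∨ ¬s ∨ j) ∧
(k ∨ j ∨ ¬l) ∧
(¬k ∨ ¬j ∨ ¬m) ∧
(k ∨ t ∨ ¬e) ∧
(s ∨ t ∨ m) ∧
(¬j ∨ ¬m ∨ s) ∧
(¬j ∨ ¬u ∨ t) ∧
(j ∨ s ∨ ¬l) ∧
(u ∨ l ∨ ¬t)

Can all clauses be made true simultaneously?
No

No, the formula is not satisfiable.

No assignment of truth values to the variables can make all 32 clauses true simultaneously.

The formula is UNSAT (unsatisfiable).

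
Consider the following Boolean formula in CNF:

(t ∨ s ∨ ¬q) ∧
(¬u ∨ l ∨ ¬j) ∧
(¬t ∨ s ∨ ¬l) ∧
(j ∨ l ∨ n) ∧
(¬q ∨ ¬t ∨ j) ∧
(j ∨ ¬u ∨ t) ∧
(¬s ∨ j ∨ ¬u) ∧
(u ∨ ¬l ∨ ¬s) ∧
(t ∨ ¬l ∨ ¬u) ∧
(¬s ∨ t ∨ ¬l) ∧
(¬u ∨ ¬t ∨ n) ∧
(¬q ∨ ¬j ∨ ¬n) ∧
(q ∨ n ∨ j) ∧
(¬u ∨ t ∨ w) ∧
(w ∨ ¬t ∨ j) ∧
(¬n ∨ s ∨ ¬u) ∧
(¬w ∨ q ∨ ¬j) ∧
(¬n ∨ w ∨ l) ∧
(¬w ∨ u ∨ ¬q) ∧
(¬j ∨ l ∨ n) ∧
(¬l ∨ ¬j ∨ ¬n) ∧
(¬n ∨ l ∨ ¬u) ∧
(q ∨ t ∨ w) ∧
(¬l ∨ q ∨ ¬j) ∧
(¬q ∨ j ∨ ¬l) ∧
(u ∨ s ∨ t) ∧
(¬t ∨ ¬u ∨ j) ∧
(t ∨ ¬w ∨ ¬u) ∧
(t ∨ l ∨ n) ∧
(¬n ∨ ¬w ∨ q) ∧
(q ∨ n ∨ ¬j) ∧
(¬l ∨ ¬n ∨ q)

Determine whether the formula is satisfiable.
No

No, the formula is not satisfiable.

No assignment of truth values to the variables can make all 32 clauses true simultaneously.

The formula is UNSAT (unsatisfiable).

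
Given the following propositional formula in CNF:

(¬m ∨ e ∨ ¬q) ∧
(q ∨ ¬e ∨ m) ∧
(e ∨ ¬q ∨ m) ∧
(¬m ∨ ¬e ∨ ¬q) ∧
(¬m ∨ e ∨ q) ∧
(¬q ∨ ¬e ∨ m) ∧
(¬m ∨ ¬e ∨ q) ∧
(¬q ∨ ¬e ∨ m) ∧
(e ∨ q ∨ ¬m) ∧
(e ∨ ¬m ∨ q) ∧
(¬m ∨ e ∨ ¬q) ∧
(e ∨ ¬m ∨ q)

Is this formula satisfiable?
Yes

Yes, the formula is satisfiable.

One satisfying assignment is: e=False, m=False, q=False

Verification: With this assignment, all 12 clauses evaluate to true.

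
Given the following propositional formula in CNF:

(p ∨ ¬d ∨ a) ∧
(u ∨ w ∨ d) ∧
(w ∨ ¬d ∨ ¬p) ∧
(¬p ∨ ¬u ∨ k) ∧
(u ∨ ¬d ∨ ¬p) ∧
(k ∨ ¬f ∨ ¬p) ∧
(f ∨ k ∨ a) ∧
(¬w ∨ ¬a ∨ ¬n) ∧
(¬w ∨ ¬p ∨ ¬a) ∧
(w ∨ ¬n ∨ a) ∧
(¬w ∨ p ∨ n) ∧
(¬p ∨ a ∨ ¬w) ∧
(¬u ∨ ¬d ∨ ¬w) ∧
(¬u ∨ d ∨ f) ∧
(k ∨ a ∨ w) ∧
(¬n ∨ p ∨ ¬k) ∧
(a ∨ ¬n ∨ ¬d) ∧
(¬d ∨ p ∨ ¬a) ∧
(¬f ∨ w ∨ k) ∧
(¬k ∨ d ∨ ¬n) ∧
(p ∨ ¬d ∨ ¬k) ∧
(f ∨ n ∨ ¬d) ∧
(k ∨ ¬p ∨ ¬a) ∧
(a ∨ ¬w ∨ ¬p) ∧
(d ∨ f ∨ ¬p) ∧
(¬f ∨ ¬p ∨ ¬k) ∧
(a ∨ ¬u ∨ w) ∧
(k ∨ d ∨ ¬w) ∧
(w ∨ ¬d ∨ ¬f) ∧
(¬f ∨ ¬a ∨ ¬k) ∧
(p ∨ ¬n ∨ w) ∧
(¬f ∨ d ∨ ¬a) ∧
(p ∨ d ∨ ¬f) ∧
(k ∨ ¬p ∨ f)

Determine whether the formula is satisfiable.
No

No, the formula is not satisfiable.

No assignment of truth values to the variables can make all 34 clauses true simultaneously.

The formula is UNSAT (unsatisfiable).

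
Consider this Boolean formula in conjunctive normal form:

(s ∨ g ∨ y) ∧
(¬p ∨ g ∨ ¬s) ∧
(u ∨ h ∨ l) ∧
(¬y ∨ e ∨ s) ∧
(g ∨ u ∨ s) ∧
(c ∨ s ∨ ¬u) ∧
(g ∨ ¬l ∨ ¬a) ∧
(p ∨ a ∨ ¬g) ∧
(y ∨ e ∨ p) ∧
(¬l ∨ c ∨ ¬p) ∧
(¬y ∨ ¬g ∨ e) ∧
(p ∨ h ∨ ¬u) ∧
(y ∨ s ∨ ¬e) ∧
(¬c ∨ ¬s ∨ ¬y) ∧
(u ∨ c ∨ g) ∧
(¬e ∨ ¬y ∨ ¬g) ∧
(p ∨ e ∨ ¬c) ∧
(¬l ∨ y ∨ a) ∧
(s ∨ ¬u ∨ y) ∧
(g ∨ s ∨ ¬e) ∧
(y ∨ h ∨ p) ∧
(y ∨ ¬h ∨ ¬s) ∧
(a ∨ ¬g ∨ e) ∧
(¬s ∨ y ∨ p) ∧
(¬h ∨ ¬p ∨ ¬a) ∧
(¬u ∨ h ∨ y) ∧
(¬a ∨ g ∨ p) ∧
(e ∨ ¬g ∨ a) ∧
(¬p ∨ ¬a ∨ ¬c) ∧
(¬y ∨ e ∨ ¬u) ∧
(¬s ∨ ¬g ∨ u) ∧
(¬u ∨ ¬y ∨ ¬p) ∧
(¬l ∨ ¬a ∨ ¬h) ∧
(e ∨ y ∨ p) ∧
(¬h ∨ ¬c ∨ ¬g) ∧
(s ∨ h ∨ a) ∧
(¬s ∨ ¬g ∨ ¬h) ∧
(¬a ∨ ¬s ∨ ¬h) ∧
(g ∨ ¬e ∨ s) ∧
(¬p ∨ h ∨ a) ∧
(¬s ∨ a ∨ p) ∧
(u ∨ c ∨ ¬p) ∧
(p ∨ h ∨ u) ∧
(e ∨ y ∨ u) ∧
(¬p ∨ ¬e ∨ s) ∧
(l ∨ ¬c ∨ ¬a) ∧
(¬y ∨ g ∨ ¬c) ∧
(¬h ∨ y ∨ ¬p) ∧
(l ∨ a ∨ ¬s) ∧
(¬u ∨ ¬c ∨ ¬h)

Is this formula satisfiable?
No

No, the formula is not satisfiable.

No assignment of truth values to the variables can make all 50 clauses true simultaneously.

The formula is UNSAT (unsatisfiable).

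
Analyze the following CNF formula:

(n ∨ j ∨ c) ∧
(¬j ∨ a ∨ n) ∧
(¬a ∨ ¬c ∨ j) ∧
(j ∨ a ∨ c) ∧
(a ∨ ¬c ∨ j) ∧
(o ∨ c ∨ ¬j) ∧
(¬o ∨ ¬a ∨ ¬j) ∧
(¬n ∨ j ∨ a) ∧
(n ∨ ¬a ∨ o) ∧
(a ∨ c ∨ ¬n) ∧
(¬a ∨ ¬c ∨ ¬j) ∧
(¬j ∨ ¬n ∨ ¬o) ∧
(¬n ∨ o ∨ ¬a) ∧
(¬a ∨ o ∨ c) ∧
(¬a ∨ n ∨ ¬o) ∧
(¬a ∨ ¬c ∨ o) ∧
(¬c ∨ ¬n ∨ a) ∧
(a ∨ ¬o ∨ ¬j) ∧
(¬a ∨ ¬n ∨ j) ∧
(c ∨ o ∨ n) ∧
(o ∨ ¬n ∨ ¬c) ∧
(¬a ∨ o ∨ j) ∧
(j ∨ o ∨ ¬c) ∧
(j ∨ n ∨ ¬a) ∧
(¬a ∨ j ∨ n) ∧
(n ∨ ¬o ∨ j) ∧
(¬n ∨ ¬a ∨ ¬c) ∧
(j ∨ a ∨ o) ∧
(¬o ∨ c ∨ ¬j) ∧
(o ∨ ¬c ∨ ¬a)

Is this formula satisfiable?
No

No, the formula is not satisfiable.

No assignment of truth values to the variables can make all 30 clauses true simultaneously.

The formula is UNSAT (unsatisfiable).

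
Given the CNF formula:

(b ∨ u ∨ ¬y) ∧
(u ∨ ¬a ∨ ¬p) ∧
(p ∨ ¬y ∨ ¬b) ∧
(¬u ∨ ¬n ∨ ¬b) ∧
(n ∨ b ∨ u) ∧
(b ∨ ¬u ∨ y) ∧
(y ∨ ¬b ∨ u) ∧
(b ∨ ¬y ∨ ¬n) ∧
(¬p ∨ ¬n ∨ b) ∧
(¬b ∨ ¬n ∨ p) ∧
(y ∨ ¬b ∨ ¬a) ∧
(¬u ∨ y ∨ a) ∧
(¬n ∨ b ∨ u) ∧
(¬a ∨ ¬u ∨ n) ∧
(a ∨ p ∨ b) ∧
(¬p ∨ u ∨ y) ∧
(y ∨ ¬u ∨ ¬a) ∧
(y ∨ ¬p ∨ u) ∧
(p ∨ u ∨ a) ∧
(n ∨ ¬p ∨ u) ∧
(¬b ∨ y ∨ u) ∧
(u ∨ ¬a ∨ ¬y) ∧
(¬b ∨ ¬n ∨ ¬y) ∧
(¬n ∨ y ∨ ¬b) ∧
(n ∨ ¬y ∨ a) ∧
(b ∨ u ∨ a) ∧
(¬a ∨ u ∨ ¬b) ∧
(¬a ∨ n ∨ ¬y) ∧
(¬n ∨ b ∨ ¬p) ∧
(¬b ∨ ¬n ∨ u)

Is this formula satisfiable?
No

No, the formula is not satisfiable.

No assignment of truth values to the variables can make all 30 clauses true simultaneously.

The formula is UNSAT (unsatisfiable).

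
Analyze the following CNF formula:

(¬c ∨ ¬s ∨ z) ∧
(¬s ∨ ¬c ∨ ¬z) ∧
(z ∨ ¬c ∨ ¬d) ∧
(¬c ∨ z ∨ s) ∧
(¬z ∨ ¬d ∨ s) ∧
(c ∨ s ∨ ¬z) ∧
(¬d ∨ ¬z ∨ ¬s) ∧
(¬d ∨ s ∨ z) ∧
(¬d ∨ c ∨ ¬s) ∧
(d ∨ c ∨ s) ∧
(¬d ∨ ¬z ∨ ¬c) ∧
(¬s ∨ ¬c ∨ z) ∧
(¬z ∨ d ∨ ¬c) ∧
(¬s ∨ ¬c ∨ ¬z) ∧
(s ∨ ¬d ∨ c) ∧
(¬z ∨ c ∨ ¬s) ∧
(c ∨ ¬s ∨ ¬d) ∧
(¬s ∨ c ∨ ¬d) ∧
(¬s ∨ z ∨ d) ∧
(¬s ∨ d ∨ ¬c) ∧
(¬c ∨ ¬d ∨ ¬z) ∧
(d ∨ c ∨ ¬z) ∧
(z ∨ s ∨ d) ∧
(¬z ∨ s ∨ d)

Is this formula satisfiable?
No

No, the formula is not satisfiable.

No assignment of truth values to the variables can make all 24 clauses true simultaneously.

The formula is UNSAT (unsatisfiable).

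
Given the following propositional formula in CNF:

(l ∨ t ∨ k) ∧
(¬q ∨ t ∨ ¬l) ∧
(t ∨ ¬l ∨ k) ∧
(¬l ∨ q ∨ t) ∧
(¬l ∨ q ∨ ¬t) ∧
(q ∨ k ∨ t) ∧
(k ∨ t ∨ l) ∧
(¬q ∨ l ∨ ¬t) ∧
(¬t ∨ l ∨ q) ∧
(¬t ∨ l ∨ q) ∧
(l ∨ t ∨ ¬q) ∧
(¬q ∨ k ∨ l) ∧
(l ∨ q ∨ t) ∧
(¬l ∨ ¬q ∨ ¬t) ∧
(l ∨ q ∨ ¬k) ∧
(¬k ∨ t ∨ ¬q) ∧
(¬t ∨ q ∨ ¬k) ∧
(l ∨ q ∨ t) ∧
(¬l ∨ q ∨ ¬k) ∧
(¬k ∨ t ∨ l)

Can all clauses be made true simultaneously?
No

No, the formula is not satisfiable.

No assignment of truth values to the variables can make all 20 clauses true simultaneously.

The formula is UNSAT (unsatisfiable).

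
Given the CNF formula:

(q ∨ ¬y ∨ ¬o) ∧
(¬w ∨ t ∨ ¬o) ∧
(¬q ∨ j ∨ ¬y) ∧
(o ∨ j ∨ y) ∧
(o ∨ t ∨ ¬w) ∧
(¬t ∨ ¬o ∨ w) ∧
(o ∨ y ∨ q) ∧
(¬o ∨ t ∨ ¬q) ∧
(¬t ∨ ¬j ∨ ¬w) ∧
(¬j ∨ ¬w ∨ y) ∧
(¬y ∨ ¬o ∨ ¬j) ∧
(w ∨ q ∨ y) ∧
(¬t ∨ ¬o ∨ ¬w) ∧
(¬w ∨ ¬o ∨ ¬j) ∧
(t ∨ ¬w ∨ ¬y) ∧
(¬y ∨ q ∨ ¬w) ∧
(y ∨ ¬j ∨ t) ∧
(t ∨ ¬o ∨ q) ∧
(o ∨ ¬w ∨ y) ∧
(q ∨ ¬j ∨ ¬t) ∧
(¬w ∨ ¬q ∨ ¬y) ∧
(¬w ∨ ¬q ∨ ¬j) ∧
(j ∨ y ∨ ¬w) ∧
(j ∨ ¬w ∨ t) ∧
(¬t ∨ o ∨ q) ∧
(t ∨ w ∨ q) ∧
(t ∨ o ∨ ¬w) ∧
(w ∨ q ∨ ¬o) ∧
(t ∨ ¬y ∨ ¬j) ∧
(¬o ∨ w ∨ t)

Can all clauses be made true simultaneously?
Yes

Yes, the formula is satisfiable.

One satisfying assignment is: j=True, q=True, y=True, o=False, t=True, w=False

Verification: With this assignment, all 30 clauses evaluate to true.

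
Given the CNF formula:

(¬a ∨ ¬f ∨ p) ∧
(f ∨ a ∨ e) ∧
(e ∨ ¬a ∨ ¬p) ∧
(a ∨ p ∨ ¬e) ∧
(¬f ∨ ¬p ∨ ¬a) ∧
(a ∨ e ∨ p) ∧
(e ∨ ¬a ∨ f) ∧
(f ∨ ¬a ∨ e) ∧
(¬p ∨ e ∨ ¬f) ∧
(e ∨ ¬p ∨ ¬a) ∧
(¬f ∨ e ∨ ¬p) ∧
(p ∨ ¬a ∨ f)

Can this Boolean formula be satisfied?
Yes

Yes, the formula is satisfiable.

One satisfying assignment is: e=True, f=False, a=True, p=True

Verification: With this assignment, all 12 clauses evaluate to true.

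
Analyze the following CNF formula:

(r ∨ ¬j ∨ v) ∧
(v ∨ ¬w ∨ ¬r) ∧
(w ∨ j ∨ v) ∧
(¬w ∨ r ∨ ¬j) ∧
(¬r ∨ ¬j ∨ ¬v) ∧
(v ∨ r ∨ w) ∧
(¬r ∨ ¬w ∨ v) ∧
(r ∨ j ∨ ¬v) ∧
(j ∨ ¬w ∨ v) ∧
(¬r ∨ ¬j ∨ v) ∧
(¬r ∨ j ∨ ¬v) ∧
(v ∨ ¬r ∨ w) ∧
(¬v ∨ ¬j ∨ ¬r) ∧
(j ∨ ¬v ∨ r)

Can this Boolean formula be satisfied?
Yes

Yes, the formula is satisfiable.

One satisfying assignment is: r=False, w=False, v=True, j=True

Verification: With this assignment, all 14 clauses evaluate to true.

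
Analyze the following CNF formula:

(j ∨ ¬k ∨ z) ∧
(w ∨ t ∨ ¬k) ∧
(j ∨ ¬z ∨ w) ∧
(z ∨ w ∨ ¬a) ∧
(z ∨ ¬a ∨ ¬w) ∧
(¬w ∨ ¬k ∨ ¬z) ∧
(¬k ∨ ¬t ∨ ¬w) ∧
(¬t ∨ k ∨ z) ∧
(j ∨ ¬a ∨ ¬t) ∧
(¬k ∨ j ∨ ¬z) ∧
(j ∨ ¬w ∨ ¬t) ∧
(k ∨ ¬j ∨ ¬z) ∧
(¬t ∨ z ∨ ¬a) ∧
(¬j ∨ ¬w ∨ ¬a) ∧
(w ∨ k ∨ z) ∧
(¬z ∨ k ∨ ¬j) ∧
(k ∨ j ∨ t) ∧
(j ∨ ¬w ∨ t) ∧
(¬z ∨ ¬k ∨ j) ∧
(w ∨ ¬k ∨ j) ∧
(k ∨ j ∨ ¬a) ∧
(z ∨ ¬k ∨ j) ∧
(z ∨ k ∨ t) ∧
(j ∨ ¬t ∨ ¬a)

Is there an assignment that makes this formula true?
Yes

Yes, the formula is satisfiable.

One satisfying assignment is: w=True, k=True, t=False, z=False, a=False, j=True

Verification: With this assignment, all 24 clauses evaluate to true.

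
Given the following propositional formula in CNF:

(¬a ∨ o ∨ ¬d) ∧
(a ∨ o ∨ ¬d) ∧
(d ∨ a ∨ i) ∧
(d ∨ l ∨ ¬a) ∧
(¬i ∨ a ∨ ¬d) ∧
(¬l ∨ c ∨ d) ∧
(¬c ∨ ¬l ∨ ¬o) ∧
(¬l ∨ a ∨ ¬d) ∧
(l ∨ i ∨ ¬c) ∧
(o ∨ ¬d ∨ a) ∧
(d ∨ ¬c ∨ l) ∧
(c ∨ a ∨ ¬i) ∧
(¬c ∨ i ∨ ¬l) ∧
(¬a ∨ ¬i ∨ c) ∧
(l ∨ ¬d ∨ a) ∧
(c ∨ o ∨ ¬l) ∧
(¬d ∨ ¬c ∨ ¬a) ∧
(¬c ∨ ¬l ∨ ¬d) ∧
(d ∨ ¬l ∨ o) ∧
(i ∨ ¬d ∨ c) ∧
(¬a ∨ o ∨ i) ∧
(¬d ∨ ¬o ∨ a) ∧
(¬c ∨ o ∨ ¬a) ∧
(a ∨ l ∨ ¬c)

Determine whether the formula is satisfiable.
No

No, the formula is not satisfiable.

No assignment of truth values to the variables can make all 24 clauses true simultaneously.

The formula is UNSAT (unsatisfiable).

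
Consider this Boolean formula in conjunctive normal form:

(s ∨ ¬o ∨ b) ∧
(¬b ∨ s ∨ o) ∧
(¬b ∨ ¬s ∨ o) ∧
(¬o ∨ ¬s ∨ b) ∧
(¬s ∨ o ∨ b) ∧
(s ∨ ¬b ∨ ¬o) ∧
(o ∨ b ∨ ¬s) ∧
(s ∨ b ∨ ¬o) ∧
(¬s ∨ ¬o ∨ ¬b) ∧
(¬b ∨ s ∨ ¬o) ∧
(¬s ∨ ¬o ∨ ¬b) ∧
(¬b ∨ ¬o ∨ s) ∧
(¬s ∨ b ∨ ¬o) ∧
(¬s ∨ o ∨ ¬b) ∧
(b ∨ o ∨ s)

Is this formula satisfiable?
No

No, the formula is not satisfiable.

No assignment of truth values to the variables can make all 15 clauses true simultaneously.

The formula is UNSAT (unsatisfiable).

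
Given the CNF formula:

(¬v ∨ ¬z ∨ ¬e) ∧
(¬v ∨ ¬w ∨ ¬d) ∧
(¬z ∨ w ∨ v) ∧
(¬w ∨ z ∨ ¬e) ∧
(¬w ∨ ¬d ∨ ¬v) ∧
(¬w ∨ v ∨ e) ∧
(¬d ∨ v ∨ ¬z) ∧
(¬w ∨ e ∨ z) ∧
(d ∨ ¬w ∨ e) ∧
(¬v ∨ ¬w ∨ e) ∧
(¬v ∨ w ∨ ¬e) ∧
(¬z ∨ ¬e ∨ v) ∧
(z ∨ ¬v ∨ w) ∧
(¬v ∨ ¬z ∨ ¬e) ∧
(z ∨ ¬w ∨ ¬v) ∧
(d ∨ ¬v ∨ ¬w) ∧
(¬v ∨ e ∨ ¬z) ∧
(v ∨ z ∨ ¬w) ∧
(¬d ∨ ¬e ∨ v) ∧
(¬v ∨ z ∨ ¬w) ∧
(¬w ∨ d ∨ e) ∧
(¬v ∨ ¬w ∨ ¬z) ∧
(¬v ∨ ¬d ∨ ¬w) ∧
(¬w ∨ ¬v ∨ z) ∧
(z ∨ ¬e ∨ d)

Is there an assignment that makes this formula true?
Yes

Yes, the formula is satisfiable.

One satisfying assignment is: e=False, d=False, z=False, v=False, w=False

Verification: With this assignment, all 25 clauses evaluate to true.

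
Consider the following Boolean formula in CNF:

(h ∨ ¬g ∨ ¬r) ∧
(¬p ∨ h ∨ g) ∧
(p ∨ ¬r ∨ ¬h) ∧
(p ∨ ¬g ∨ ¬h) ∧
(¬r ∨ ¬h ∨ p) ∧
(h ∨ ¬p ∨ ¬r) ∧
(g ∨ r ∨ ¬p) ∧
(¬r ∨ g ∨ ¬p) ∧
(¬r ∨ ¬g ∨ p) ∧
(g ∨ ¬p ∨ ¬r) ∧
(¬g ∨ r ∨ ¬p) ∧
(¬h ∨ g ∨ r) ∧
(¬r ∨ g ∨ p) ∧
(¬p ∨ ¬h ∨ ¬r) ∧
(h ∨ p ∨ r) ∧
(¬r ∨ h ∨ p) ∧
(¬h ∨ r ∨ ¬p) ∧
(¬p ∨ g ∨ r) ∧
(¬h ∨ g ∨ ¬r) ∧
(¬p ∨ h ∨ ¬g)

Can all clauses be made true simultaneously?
No

No, the formula is not satisfiable.

No assignment of truth values to the variables can make all 20 clauses true simultaneously.

The formula is UNSAT (unsatisfiable).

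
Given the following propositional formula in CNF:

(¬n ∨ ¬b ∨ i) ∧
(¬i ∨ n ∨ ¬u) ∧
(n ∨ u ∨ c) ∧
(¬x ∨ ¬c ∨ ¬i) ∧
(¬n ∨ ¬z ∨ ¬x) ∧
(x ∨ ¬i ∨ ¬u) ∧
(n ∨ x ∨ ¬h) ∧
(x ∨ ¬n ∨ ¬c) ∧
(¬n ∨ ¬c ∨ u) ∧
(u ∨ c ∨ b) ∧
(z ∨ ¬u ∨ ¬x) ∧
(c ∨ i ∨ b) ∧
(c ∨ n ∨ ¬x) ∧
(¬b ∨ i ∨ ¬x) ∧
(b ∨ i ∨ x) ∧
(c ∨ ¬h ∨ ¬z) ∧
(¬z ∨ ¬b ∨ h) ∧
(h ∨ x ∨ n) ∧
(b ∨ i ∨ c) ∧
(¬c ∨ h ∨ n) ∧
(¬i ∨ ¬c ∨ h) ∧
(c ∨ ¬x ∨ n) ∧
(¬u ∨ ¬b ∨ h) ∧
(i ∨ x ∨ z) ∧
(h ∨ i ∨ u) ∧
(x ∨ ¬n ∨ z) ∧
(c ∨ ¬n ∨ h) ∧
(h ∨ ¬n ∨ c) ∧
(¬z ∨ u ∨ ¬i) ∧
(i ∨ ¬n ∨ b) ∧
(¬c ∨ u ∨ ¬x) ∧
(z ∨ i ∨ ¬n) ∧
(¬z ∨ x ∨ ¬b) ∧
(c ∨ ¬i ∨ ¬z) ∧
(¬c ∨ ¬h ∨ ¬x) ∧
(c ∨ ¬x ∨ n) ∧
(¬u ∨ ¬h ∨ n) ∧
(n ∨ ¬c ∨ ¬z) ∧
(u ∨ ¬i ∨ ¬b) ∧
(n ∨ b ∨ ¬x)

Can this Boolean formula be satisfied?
No

No, the formula is not satisfiable.

No assignment of truth values to the variables can make all 40 clauses true simultaneously.

The formula is UNSAT (unsatisfiable).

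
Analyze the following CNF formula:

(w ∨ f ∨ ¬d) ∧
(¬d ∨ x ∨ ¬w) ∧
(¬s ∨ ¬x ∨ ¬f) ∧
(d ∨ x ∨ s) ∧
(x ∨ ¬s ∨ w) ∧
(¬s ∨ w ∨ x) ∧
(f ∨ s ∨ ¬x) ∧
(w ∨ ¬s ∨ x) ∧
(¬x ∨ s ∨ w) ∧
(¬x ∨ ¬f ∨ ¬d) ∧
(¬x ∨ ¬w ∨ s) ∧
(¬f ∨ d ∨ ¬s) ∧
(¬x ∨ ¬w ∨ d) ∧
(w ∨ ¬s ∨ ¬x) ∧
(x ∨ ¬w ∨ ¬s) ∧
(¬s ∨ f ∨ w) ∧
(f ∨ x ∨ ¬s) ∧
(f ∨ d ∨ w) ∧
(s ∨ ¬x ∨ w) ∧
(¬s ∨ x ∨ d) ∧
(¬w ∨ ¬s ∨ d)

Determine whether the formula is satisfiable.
Yes

Yes, the formula is satisfiable.

One satisfying assignment is: s=True, f=False, x=True, d=True, w=True

Verification: With this assignment, all 21 clauses evaluate to true.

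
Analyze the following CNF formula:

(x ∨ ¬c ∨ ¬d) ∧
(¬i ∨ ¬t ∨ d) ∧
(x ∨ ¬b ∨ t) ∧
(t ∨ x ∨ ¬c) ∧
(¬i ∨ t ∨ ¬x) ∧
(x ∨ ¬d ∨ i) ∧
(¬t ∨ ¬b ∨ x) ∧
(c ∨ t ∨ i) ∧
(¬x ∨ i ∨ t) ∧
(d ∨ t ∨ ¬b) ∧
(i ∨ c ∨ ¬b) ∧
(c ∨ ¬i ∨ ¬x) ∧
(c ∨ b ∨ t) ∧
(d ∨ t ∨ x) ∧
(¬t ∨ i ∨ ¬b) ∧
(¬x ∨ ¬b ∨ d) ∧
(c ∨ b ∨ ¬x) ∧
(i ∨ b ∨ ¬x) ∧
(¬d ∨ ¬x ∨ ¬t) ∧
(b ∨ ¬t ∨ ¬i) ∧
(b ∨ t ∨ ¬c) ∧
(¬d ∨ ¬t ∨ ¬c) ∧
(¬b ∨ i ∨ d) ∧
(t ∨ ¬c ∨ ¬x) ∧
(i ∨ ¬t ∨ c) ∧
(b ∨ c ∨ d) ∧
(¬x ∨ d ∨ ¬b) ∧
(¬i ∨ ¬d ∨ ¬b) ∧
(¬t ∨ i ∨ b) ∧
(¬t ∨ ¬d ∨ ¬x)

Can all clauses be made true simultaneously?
No

No, the formula is not satisfiable.

No assignment of truth values to the variables can make all 30 clauses true simultaneously.

The formula is UNSAT (unsatisfiable).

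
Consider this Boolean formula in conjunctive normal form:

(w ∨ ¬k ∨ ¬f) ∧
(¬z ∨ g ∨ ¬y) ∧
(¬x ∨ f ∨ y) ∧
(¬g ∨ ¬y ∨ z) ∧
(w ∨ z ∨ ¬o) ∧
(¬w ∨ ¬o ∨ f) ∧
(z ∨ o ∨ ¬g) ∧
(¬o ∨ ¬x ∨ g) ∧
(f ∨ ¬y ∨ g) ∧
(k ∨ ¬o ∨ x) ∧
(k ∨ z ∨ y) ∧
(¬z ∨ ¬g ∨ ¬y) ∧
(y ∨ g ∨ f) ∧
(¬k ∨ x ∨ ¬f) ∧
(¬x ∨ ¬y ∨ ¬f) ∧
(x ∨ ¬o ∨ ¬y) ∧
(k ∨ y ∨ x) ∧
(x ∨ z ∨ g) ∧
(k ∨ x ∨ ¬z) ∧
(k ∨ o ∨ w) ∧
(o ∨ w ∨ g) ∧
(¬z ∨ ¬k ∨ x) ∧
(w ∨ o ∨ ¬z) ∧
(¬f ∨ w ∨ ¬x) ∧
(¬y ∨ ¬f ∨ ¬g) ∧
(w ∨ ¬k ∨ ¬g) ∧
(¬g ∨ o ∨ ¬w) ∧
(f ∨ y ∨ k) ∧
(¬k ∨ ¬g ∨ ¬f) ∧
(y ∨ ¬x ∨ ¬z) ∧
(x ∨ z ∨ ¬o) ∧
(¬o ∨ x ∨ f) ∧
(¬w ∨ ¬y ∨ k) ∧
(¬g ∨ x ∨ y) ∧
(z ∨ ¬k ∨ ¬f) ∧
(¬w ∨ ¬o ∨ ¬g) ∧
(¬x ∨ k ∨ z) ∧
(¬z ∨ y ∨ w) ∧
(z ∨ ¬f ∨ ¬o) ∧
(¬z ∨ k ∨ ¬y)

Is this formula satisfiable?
No

No, the formula is not satisfiable.

No assignment of truth values to the variables can make all 40 clauses true simultaneously.

The formula is UNSAT (unsatisfiable).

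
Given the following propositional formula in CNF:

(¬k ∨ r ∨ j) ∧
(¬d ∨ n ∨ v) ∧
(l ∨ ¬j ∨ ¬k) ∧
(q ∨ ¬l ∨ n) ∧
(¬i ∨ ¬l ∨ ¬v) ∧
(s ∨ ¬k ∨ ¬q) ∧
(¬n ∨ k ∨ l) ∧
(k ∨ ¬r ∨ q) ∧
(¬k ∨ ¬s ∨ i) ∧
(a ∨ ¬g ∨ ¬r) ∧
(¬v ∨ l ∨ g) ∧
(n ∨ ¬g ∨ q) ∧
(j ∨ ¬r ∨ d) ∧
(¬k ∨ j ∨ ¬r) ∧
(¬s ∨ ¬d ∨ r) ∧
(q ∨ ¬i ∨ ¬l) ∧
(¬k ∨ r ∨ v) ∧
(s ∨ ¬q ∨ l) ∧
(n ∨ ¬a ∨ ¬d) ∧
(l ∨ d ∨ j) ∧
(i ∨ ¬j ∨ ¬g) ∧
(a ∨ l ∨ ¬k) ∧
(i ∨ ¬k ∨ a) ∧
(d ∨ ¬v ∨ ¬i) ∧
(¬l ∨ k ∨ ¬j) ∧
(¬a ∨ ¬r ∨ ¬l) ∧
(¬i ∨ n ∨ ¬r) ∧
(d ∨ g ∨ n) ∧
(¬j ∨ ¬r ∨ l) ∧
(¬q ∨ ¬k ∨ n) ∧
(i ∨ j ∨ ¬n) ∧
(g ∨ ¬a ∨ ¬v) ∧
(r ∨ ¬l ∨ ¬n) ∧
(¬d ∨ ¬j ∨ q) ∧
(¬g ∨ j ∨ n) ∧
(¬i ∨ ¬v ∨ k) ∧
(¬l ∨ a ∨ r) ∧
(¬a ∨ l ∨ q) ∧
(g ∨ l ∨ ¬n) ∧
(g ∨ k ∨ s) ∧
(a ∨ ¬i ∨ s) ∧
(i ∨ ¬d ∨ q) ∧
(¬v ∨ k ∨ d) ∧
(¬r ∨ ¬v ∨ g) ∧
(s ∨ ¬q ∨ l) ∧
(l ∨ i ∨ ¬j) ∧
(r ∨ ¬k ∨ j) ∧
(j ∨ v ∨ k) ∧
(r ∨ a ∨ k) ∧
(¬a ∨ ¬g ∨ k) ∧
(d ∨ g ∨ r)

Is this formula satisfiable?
Yes

Yes, the formula is satisfiable.

One satisfying assignment is: k=True, j=True, v=False, r=True, g=False, a=False, n=True, s=True, d=False, i=True, l=True, q=True

Verification: With this assignment, all 51 clauses evaluate to true.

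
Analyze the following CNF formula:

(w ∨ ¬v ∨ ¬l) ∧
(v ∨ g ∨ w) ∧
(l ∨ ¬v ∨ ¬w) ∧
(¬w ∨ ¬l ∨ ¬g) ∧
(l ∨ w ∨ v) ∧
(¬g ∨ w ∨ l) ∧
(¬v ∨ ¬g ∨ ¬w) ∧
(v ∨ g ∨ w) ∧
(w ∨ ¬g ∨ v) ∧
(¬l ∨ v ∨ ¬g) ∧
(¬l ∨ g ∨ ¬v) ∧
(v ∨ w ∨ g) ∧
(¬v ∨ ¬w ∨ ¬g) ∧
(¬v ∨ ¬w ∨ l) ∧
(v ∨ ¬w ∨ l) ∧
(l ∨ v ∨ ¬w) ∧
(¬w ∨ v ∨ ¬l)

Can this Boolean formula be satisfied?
Yes

Yes, the formula is satisfiable.

One satisfying assignment is: g=False, v=True, w=False, l=False

Verification: With this assignment, all 17 clauses evaluate to true.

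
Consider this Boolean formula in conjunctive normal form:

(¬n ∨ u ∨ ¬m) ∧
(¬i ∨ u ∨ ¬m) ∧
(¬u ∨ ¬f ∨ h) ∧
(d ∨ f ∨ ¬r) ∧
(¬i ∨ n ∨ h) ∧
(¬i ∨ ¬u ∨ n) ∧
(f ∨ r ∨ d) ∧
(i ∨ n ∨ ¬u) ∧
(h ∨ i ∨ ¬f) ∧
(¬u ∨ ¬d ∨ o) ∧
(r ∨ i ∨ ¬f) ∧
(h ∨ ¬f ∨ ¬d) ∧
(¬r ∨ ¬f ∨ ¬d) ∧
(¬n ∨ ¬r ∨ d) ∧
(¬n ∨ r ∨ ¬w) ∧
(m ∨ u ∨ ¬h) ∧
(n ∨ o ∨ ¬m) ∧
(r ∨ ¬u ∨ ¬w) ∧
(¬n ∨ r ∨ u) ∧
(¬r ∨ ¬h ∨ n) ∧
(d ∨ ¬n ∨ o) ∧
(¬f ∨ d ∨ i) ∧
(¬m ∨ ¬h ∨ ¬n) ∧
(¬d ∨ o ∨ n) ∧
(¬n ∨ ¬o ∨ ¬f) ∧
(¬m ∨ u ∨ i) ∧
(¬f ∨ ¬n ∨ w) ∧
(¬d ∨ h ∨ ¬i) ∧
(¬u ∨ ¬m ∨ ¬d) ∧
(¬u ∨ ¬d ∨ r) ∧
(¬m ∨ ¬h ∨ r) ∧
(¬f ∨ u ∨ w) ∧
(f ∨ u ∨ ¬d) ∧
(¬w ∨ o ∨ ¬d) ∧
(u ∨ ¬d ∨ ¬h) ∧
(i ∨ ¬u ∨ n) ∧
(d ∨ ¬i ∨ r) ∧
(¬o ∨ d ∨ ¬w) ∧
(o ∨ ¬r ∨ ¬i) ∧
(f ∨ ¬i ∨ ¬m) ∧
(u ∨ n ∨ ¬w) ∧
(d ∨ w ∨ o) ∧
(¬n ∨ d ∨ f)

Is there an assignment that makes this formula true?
Yes

Yes, the formula is satisfiable.

One satisfying assignment is: n=True, u=True, m=False, o=True, f=False, r=True, h=False, d=True, w=False, i=False

Verification: With this assignment, all 43 clauses evaluate to true.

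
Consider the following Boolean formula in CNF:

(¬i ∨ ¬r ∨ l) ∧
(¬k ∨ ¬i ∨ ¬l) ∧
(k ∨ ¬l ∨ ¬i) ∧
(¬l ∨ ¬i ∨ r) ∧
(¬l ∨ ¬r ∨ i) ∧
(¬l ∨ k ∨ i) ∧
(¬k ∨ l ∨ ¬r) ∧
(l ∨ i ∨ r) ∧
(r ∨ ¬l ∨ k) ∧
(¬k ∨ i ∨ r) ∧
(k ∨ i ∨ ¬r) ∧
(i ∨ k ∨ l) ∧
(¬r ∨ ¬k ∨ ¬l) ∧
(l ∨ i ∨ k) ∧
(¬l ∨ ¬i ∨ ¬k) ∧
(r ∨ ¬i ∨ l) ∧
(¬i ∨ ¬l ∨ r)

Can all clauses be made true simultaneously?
No

No, the formula is not satisfiable.

No assignment of truth values to the variables can make all 17 clauses true simultaneously.

The formula is UNSAT (unsatisfiable).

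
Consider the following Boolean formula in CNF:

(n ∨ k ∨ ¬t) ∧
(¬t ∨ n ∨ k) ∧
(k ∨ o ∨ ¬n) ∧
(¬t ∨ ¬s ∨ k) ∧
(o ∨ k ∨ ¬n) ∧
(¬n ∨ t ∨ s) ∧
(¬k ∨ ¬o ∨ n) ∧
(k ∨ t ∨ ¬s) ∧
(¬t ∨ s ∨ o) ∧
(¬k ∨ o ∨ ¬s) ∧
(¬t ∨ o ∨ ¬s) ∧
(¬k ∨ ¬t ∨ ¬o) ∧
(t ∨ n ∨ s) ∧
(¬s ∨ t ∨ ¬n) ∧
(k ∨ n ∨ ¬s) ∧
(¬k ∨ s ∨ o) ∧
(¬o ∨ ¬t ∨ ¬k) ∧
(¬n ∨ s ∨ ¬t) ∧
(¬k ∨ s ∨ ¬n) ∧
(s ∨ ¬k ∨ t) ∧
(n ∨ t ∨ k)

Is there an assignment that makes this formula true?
No

No, the formula is not satisfiable.

No assignment of truth values to the variables can make all 21 clauses true simultaneously.

The formula is UNSAT (unsatisfiable).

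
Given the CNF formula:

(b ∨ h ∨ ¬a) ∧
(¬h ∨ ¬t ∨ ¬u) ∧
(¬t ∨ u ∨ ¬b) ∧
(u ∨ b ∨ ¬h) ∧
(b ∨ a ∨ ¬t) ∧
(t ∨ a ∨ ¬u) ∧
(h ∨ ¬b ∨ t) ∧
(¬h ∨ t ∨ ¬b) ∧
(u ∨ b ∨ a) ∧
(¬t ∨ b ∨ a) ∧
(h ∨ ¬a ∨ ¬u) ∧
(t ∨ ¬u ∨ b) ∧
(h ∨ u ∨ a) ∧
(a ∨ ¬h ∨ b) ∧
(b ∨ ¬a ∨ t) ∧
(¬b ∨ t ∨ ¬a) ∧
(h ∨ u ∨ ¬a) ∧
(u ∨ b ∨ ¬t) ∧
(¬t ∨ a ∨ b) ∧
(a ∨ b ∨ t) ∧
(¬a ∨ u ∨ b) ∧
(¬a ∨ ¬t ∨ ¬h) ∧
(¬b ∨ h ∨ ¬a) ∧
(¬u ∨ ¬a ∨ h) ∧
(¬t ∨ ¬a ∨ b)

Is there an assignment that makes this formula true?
Yes

Yes, the formula is satisfiable.

One satisfying assignment is: u=True, t=True, b=True, a=False, h=False

Verification: With this assignment, all 25 clauses evaluate to true.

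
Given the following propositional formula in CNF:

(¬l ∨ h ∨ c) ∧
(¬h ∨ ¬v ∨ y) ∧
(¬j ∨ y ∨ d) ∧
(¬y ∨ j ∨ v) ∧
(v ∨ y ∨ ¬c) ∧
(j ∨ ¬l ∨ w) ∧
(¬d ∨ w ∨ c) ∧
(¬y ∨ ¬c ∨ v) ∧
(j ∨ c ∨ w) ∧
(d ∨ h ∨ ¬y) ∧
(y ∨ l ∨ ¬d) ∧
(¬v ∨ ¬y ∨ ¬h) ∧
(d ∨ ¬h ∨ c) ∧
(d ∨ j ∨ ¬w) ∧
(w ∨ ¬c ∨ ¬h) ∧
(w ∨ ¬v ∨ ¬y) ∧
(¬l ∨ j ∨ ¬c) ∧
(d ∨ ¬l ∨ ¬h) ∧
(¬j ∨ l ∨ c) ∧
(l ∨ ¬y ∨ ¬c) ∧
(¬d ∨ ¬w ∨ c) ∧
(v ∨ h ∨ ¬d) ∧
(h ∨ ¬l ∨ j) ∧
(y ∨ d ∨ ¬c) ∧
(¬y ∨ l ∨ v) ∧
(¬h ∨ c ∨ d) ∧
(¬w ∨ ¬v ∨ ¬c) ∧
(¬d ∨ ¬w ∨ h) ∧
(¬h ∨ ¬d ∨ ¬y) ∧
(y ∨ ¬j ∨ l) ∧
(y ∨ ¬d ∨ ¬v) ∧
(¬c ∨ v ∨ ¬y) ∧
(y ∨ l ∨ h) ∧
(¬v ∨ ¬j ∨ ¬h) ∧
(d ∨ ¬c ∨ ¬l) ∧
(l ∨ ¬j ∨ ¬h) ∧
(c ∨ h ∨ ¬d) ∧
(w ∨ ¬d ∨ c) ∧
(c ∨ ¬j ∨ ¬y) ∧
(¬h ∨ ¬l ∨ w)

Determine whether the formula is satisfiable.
No

No, the formula is not satisfiable.

No assignment of truth values to the variables can make all 40 clauses true simultaneously.

The formula is UNSAT (unsatisfiable).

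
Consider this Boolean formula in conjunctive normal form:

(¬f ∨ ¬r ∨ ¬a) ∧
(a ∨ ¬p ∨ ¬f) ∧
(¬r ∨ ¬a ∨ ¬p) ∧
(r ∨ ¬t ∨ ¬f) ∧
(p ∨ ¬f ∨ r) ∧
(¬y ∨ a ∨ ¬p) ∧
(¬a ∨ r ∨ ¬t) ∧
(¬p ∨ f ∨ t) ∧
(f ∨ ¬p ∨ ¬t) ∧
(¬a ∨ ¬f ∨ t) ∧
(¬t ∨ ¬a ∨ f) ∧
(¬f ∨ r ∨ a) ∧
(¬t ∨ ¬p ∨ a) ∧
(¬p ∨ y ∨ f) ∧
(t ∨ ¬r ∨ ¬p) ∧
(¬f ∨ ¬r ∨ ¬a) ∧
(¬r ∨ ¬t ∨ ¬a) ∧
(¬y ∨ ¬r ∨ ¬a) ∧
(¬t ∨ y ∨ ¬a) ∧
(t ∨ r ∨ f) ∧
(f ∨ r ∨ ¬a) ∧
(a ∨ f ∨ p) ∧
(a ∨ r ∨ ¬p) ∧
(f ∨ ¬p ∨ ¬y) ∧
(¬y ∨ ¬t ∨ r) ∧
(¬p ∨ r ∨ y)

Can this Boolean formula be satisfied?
Yes

Yes, the formula is satisfiable.

One satisfying assignment is: r=True, a=True, t=False, y=False, f=False, p=False

Verification: With this assignment, all 26 clauses evaluate to true.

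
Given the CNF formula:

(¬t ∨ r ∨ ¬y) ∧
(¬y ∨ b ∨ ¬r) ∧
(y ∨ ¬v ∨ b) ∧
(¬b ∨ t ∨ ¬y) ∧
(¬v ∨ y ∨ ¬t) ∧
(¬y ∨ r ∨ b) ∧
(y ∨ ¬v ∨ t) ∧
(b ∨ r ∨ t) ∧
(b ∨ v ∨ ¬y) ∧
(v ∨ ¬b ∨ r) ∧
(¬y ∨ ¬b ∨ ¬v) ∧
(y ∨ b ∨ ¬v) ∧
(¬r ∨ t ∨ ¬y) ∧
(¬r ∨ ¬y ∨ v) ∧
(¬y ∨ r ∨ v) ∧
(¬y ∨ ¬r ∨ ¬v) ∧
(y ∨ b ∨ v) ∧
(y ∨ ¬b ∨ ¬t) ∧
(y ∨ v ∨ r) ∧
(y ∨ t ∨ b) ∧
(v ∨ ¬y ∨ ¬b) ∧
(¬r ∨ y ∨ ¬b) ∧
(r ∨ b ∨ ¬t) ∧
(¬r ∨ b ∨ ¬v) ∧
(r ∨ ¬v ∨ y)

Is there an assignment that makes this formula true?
No

No, the formula is not satisfiable.

No assignment of truth values to the variables can make all 25 clauses true simultaneously.

The formula is UNSAT (unsatisfiable).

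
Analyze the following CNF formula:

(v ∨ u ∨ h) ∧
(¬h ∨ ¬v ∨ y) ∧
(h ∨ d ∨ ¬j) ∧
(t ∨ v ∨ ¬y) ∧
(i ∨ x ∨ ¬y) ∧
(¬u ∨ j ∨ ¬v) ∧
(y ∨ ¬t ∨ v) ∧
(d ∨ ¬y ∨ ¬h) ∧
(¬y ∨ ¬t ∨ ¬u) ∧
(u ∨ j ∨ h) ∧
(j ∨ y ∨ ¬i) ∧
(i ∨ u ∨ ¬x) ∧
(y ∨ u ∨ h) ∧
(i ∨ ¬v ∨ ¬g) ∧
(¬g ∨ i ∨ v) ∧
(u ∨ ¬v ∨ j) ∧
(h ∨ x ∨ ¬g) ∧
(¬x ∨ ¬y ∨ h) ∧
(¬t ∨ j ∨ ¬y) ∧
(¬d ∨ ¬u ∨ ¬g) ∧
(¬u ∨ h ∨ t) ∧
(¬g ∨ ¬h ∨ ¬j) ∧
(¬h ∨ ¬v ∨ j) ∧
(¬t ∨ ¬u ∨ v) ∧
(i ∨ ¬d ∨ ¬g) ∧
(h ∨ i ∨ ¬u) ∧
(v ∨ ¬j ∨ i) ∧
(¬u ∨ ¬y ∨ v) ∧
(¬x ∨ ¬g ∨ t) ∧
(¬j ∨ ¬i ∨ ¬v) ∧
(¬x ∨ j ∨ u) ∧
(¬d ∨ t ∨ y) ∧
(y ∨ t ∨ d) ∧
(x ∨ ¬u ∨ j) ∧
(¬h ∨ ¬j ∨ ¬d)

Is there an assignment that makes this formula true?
No

No, the formula is not satisfiable.

No assignment of truth values to the variables can make all 35 clauses true simultaneously.

The formula is UNSAT (unsatisfiable).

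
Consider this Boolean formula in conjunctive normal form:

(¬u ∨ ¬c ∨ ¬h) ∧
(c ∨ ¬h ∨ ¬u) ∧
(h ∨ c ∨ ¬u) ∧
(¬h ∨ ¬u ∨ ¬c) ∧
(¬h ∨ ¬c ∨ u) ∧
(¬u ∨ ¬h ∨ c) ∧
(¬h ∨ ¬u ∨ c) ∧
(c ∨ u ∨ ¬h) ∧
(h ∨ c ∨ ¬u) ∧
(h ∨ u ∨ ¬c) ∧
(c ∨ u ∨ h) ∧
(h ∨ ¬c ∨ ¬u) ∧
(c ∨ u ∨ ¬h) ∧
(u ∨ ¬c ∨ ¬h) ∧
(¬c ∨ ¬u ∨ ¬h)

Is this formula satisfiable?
No

No, the formula is not satisfiable.

No assignment of truth values to the variables can make all 15 clauses true simultaneously.

The formula is UNSAT (unsatisfiable).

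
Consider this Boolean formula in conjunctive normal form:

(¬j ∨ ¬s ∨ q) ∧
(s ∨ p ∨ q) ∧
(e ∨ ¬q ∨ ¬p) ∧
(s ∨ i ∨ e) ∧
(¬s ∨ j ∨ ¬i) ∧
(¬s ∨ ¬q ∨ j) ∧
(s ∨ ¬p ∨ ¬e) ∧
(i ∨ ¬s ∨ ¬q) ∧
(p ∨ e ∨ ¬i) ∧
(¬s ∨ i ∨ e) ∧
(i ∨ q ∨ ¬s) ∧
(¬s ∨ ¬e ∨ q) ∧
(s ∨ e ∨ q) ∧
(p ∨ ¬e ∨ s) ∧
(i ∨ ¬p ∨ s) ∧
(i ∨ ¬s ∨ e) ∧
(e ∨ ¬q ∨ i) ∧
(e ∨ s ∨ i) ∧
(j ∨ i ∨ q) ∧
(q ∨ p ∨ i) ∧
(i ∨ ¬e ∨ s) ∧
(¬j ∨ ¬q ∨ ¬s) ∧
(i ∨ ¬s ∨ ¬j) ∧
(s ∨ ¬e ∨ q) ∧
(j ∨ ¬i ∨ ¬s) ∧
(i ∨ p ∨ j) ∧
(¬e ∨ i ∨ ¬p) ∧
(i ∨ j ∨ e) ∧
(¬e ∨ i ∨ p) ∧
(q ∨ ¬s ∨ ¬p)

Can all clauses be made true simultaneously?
No

No, the formula is not satisfiable.

No assignment of truth values to the variables can make all 30 clauses true simultaneously.

The formula is UNSAT (unsatisfiable).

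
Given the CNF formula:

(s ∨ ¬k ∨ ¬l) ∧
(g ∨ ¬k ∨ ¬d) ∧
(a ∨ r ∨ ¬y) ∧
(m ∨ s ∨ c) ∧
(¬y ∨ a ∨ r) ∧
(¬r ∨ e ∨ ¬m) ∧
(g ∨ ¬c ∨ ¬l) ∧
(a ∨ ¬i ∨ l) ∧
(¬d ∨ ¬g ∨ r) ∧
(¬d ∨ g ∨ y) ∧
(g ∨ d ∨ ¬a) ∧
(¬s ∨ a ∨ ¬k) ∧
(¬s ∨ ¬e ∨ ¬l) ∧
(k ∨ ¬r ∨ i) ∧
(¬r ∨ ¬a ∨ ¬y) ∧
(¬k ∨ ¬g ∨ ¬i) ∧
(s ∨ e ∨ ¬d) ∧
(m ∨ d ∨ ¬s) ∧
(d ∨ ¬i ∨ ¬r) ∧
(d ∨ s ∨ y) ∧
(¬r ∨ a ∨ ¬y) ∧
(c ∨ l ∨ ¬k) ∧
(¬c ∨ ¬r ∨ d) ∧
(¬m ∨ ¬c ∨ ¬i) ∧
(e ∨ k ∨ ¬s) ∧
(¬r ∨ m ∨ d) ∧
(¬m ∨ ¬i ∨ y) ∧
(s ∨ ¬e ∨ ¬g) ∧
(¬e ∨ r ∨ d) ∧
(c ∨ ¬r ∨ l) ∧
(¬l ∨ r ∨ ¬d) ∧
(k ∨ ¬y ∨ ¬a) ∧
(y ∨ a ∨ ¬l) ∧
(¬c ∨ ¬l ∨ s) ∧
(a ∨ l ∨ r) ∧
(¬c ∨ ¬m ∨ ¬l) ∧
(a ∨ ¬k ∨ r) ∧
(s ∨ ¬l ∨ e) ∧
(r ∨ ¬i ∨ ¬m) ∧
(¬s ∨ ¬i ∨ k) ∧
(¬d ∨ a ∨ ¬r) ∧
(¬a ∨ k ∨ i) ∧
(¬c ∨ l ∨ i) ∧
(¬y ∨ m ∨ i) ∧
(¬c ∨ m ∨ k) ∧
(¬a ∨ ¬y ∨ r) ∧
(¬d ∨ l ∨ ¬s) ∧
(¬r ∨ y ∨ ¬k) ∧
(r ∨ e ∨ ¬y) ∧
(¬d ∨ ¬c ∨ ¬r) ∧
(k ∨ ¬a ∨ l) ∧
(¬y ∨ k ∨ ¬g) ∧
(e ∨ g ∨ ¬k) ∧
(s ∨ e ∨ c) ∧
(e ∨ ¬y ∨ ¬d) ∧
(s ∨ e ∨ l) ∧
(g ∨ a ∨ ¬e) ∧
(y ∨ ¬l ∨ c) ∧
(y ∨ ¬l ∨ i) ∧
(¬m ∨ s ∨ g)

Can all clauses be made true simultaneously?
No

No, the formula is not satisfiable.

No assignment of truth values to the variables can make all 60 clauses true simultaneously.

The formula is UNSAT (unsatisfiable).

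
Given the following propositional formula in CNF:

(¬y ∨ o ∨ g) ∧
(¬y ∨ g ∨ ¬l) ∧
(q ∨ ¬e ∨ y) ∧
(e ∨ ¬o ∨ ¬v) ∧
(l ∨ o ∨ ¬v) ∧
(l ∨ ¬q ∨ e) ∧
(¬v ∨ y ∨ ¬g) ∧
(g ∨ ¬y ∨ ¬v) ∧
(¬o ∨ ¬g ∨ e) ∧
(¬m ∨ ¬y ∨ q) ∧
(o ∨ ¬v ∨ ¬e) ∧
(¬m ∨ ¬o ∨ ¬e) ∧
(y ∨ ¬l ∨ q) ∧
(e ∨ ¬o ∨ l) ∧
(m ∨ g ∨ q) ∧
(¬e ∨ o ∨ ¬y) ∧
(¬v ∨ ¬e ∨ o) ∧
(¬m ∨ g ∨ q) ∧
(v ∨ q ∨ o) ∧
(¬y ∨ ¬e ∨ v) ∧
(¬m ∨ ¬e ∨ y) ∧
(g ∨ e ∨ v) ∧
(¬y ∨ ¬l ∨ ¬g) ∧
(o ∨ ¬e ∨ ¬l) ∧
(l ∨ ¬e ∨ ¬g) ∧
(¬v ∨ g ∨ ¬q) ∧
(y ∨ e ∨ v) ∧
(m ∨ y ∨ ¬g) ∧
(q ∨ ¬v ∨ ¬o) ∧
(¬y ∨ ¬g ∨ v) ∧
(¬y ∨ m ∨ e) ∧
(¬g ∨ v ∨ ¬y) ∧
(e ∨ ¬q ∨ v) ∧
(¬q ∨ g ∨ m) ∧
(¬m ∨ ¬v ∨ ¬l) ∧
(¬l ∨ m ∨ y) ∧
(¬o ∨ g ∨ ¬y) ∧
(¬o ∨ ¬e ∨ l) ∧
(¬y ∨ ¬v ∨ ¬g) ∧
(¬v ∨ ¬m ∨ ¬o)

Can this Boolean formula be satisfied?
No

No, the formula is not satisfiable.

No assignment of truth values to the variables can make all 40 clauses true simultaneously.

The formula is UNSAT (unsatisfiable).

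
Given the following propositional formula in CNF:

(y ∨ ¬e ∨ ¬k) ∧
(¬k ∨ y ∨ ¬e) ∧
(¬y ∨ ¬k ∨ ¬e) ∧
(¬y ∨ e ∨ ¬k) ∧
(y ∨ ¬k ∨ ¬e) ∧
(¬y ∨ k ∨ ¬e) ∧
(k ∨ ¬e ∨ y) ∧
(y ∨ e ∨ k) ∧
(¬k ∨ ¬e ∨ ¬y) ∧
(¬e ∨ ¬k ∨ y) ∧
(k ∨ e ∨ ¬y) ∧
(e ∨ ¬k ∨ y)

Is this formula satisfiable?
No

No, the formula is not satisfiable.

No assignment of truth values to the variables can make all 12 clauses true simultaneously.

The formula is UNSAT (unsatisfiable).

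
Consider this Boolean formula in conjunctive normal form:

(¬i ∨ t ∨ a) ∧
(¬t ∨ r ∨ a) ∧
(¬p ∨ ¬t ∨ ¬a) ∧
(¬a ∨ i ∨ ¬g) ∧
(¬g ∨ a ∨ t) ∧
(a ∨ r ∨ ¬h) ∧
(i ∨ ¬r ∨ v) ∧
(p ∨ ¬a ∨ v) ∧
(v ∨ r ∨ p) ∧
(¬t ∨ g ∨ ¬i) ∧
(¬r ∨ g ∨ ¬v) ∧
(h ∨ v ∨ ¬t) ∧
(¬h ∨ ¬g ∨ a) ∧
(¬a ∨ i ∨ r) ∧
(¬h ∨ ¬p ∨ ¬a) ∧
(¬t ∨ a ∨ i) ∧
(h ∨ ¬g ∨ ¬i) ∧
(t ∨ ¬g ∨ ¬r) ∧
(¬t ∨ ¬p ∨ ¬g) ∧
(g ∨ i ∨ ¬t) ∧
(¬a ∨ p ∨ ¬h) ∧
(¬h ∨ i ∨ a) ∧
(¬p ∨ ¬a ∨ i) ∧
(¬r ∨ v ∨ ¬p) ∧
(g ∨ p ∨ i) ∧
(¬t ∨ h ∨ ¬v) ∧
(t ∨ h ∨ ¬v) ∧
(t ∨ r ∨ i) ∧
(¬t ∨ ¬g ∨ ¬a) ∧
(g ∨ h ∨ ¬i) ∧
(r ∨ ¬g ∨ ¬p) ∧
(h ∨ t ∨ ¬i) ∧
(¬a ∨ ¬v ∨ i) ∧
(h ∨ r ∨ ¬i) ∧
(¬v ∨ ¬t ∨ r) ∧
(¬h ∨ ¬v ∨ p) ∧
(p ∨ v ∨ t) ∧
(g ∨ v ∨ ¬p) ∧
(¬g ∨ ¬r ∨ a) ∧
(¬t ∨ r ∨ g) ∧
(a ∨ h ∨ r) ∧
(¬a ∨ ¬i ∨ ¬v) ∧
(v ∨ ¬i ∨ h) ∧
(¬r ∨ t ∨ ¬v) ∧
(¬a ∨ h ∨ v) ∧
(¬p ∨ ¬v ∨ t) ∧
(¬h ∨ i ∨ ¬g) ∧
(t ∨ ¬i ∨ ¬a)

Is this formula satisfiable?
No

No, the formula is not satisfiable.

No assignment of truth values to the variables can make all 48 clauses true simultaneously.

The formula is UNSAT (unsatisfiable).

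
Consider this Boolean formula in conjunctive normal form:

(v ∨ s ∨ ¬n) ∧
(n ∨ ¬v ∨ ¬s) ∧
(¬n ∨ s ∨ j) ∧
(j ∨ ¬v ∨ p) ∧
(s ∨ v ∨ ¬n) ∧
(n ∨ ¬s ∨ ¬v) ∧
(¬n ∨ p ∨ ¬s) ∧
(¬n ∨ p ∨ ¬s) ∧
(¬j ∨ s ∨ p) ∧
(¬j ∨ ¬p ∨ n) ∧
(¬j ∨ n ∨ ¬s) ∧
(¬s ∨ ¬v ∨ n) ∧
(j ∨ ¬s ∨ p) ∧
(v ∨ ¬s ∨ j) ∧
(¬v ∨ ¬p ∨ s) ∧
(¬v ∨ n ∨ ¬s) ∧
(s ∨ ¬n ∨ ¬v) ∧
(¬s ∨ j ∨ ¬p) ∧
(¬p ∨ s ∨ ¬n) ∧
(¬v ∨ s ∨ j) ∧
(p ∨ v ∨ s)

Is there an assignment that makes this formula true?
Yes

Yes, the formula is satisfiable.

One satisfying assignment is: p=True, n=False, s=False, j=False, v=False

Verification: With this assignment, all 21 clauses evaluate to true.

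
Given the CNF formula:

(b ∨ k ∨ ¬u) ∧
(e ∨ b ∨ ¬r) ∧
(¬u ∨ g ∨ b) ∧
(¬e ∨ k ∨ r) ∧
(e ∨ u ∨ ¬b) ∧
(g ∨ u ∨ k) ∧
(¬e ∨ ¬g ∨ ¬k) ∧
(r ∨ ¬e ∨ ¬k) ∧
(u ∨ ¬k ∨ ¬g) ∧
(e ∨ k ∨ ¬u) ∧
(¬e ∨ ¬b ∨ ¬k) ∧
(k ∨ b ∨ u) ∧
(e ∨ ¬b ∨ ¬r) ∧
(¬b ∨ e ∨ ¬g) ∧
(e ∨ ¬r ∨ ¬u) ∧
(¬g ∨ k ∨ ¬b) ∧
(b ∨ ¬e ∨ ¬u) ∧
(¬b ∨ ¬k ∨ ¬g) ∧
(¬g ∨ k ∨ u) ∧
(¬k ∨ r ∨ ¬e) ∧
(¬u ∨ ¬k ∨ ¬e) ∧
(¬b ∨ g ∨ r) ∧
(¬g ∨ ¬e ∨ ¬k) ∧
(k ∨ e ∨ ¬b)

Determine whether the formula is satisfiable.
Yes

Yes, the formula is satisfiable.

One satisfying assignment is: b=False, e=False, g=False, k=True, u=False, r=False

Verification: With this assignment, all 24 clauses evaluate to true.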